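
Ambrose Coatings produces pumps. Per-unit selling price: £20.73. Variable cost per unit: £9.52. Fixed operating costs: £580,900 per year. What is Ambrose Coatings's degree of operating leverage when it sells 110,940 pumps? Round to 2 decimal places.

1.88

Total contribution margin = 110,940 × £11.21 = £1,243,637.40.
Subtracting fixed costs: EBIT = £1,243,637.40 − £580,900 = £662,737.40.
So DOL = total CM / EBIT = £1,243,637.40 / £662,737.40 = 1.8765.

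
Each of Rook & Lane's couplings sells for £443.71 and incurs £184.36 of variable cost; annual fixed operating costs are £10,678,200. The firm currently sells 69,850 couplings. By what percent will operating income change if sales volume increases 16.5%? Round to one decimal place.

+40.2%

Total contribution margin = 69,850 × £259.35 = £18,115,597.50.
Subtracting fixed costs: EBIT = £18,115,597.50 − £10,678,200 = £7,437,397.50.
So DOL = total CM / EBIT = £18,115,597.50 / £7,437,397.50 = 2.4357.
Operating income changes by 2.4357 × +16.5% = +40.2%.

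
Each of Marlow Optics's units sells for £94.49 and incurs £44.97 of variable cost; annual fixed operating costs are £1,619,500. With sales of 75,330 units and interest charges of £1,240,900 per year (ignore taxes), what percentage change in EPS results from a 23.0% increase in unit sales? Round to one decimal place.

+98.6%

At 75,330 units, contribution = 75,330 × £49.52 = £3,730,341.60.
EBIT = £3,730,341.60 − £1,619,500 = £2,110,841.60.
After interest of £1,240,900.00, pre-tax earnings = £869,941.60.
DCL = total CM / (EBIT − I) = £3,730,341.60 / £869,941.60 = 4.2880.
EPS therefore changes by 4.2880 × (+23.0%) = +98.6%.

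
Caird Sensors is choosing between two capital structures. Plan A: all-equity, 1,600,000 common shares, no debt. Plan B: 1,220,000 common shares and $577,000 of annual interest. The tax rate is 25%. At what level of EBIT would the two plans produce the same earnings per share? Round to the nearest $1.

Set EPS_A = EPS_B: (EBIT − $0)(1 − 0.25) ÷ 1,600,000 = (EBIT − $577,000)(1 − 0.25) ÷ 1,220,000.
Cancelling (1 − t) and cross-multiplying: 1,220,000·(EBIT − 0) = 1,600,000·(EBIT − 577,000).
Solving, EBIT = (577,000·1,600,000 − 0·1,220,000) / (1,600,000 − 1,220,000) = 923,200,000,000 / 380,000 = 2,429,473.68.

$2,429,474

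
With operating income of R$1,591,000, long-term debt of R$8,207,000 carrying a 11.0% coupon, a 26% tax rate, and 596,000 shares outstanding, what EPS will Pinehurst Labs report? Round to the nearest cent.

R$0.85

Pre-tax income = R$1,591,000 − R$902,770.00 = R$688,230.00.
After tax at 26%: net income = R$688,230.00 × 0.74 = R$509,290.20.
Per share: R$509,290.20 / 596,000 shares = R$0.85.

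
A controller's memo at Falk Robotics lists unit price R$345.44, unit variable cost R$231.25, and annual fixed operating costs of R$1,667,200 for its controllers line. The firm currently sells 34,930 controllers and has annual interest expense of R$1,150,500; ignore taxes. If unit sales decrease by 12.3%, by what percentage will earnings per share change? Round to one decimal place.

Total contribution margin = 34,930 × R$114.19 = R$3,988,656.70.
Operating income = contribution − fixed costs = R$3,988,656.70 − R$1,667,200 = R$2,321,456.70.
Interest = R$1,150,500.00, so EBIT − I = R$1,170,956.70.
DCL = total CM / (EBIT − I) = R$3,988,656.70 / R$1,170,956.70 = 3.4063.
%ΔEPS = DCL × %ΔSales = 3.4063 × -12.3% = -41.9%.

-41.9%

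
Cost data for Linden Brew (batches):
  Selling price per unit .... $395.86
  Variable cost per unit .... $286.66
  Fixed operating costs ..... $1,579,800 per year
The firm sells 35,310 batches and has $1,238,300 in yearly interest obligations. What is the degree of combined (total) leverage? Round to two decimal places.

Contribution at this volume is 35,310 × $109.20 = $3,855,852.00.
Operating income = contribution − fixed costs = $3,855,852.00 − $1,579,800 = $2,276,052.00. Interest = $1,238,300.00, so EBIT − I = $1,037,752.00.
Degree of total leverage = total CM / (EBIT − interest) = $3,855,852.00 / $1,037,752.00 = 3.7156.

3.72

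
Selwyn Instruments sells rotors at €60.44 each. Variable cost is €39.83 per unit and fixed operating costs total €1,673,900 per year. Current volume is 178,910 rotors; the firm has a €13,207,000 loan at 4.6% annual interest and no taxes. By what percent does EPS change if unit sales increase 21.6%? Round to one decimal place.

Contribution at this volume is 178,910 × €20.61 = €3,687,335.10.
EBIT = €3,687,335.10 − €1,673,900 = €2,013,435.10.
After interest of €607,522.00, pre-tax earnings = €1,405,913.10.
DCL = total CM / (EBIT − I) = €3,687,335.10 / €1,405,913.10 = 2.6227.
EPS therefore changes by 2.6227 × (+21.6%) = +56.7%.

+56.7%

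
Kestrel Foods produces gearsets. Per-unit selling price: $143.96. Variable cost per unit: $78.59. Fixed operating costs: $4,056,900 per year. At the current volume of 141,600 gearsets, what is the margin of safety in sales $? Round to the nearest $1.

$11,450,495

Contribution margin per unit = $143.96 − $78.59 = $65.37. Break-even units = $4,056,900 ÷ $65.37 = 62,060.58; break-even revenue = 62,060.58 × $143.96 = $8,934,240.84.
Current sales = 141,600 × $143.96 = $20,384,736.00.
Margin of safety = $20,384,736.00 − $8,934,240.84 = $11,450,495.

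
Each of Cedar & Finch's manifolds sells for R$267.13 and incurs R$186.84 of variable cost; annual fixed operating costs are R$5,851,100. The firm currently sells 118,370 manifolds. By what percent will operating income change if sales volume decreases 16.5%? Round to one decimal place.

Contribution at this volume is 118,370 × R$80.29 = R$9,503,927.30.
Operating income = contribution − fixed costs = R$9,503,927.30 − R$5,851,100 = R$3,652,827.30.
Degree of operating leverage = R$9,503,927.30 / R$3,652,827.30 = 2.6018.
Operating income changes by 2.6018 × -16.5% = -42.9%.

-42.9%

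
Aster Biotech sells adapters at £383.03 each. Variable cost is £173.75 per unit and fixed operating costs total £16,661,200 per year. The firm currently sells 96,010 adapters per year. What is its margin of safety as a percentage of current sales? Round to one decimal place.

Each unit contributes £383.03 − £173.75 = £209.28. Break-even units = £16,661,200 ÷ £209.28 = 79,612.00; break-even revenue = 79,612.00 × £383.03 = £30,493,785.53.
Current sales = 96,010 × £383.03 = £36,774,710.30.
Margin of safety = (£36,774,710.30 − £30,493,785.53) ÷ £36,774,710.30 = 17.1%.

17.1%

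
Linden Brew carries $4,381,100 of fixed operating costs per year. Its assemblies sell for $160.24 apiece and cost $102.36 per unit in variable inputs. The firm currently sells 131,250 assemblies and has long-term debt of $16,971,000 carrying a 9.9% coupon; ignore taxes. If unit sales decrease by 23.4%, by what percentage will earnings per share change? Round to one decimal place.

Contribution at this volume is 131,250 × $57.88 = $7,596,750.00.
Subtracting fixed costs: EBIT = $7,596,750.00 − $4,381,100 = $3,215,650.00.
Interest = $1,680,129.00, so EBIT − I = $1,535,521.00.
DCL = total CM / (EBIT − I) = $7,596,750.00 / $1,535,521.00 = 4.9473.
%ΔEPS = DCL × %ΔSales = 4.9473 × -23.4% = -115.8%.

-115.8%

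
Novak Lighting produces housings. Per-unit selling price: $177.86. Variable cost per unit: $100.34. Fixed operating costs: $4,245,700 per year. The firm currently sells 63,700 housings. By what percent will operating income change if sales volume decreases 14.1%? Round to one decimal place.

-100.6%

At 63,700 units, contribution = 63,700 × $77.52 = $4,938,024.00.
Subtracting fixed costs: EBIT = $4,938,024.00 − $4,245,700 = $692,324.00.
So DOL = total CM / EBIT = $4,938,024.00 / $692,324.00 = 7.1325.
%ΔEBIT = DOL × %ΔSales = 7.1325 × -14.1% = -100.6%.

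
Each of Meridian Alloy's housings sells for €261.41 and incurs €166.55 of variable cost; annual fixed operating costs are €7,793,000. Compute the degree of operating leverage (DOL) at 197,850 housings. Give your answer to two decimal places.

Contribution at this volume is 197,850 × €94.86 = €18,768,051.00.
EBIT = €18,768,051.00 − €7,793,000 = €10,975,051.00.
So DOL = total CM / EBIT = €18,768,051.00 / €10,975,051.00 = 1.7101.

1.71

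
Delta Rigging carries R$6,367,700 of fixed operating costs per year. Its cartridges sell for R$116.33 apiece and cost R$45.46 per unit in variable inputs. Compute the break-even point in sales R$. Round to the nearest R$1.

R$10,452,301

CM per unit = R$116.33 − R$45.46 = R$70.87; CM ratio = R$70.87 / R$116.33 = 0.6092.
Break-even revenue = fixed costs × price ÷ CM = R$6,367,700 × R$116.33 ÷ R$70.87 = R$10,452,301.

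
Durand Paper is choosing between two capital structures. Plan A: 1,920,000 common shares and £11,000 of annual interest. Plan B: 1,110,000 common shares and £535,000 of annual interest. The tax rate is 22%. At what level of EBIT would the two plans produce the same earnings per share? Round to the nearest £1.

£1,253,074

At indifference, (EBIT − 11,000)(1 − t)/1,920,000 = (EBIT − 535,000)(1 − t)/1,110,000.
The (1 − t) factor cancels: (EBIT − 11,000) × 1,110,000 = (EBIT − 535,000) × 1,920,000.
EBIT × (1,920,000 − 1,110,000) = 535,000 × 1,920,000 − 11,000 × 1,110,000 = 1,014,990,000,000, so EBIT = 1,014,990,000,000 ÷ 810,000 = 1,253,074.07.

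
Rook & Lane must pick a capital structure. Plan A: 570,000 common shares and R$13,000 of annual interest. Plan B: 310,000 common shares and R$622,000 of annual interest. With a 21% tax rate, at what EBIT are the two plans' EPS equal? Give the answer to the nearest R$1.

At indifference, (EBIT − 13,000)(1 − t)/570,000 = (EBIT − 622,000)(1 − t)/310,000.
Cancelling (1 − t) and cross-multiplying: 310,000·(EBIT − 13,000) = 570,000·(EBIT − 622,000).
Solving, EBIT = (622,000·570,000 − 13,000·310,000) / (570,000 − 310,000) = 350,510,000,000 / 260,000 = 1,348,115.38.

R$1,348,115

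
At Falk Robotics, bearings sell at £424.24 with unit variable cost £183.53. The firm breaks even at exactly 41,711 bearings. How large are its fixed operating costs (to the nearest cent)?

Contribution margin per unit = £424.24 − £183.53 = £240.71.
Since BE = FC / CM, FC = 41,711 × £240.71 = £10,040,254.81.

£10,040,254.81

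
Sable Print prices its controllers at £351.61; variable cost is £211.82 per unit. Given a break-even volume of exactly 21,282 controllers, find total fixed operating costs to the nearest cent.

£2,975,010.78

Unit CM = price − variable cost = £351.61 − £211.82 = £139.79.
Since BE = FC / CM, FC = 21,282 × £139.79 = £2,975,010.78.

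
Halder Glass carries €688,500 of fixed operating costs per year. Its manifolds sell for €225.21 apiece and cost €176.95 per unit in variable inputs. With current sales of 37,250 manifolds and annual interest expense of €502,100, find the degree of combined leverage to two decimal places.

2.96

Total contribution margin = 37,250 × €48.26 = €1,797,685.00.
EBIT = €1,797,685.00 − €688,500 = €1,109,185.00. Interest = €502,100.00.
DOL = €1,797,685.00 ÷ €1,109,185.00 = 1.6207; DFL = €1,109,185.00 ÷ €607,085.00 = 1.8271.
Combined leverage = 1.6207 × 1.8271 = 2.9612.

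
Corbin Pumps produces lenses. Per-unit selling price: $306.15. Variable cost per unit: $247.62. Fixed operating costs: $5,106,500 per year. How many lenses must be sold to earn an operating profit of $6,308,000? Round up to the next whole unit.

195,020 lenses

Contribution margin per unit = $306.15 − $247.62 = $58.53.
Need Q such that Q × $58.53 − $5,106,500 = $6,308,000, i.e. Q = $11,414,500 / $58.53 = 195,019.65 → 195,020.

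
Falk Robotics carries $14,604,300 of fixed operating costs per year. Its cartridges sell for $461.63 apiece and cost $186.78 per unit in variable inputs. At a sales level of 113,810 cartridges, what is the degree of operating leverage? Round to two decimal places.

Total contribution margin = 113,810 × $274.85 = $31,280,678.50.
Operating income = contribution − fixed costs = $31,280,678.50 − $14,604,300 = $16,676,378.50.
Degree of operating leverage = $31,280,678.50 / $16,676,378.50 = 1.8757.

1.88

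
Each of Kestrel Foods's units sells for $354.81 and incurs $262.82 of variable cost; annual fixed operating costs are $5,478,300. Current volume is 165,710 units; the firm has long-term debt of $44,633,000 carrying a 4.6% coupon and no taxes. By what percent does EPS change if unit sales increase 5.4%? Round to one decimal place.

+10.7%

At 165,710 units, contribution = 165,710 × $91.99 = $15,243,662.90.
Subtracting fixed costs: EBIT = $15,243,662.90 − $5,478,300 = $9,765,362.90.
Interest = $2,053,118.00, so EBIT − I = $7,712,244.90.
Degree of combined leverage = contribution ÷ (EBIT − I) = $15,243,662.90 ÷ $7,712,244.90 = 1.9766.
%ΔEPS = DCL × %ΔSales = 1.9766 × +5.4% = +10.7%.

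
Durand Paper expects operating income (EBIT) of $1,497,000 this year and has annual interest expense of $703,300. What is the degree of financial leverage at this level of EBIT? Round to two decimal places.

1.89

Interest = $703,300.00.
DFL = EBIT ÷ (EBIT − I) = $1,497,000 ÷ ($1,497,000 − $703,300.00) = $1,497,000 ÷ $793,700.00 = 1.8861.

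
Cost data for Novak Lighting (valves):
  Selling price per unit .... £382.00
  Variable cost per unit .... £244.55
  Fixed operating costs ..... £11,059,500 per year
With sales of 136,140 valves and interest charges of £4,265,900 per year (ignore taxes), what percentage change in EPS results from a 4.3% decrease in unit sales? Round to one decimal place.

At 136,140 units, contribution = 136,140 × £137.45 = £18,712,443.00.
Subtracting fixed costs: EBIT = £18,712,443.00 − £11,059,500 = £7,652,943.00.
Interest = £4,265,900.00, so EBIT − I = £3,387,043.00.
DCL = total CM / (EBIT − I) = £18,712,443.00 / £3,387,043.00 = 5.5247.
EPS therefore changes by 5.5247 × (-4.3%) = -23.8%.

-23.8%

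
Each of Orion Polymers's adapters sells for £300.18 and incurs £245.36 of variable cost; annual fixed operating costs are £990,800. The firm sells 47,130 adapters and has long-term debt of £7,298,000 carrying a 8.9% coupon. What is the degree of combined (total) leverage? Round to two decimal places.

Total contribution margin = 47,130 × £54.82 = £2,583,666.60.
Subtracting fixed costs: EBIT = £2,583,666.60 − £990,800 = £1,592,866.60. Interest = £649,522.00, so EBIT − I = £943,344.60.
Degree of total leverage = total CM / (EBIT − interest) = £2,583,666.60 / £943,344.60 = 2.7388.

2.74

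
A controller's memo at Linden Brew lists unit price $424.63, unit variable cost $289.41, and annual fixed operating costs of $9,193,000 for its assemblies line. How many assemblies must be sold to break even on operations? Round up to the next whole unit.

67,986 assemblies

Each unit contributes $424.63 − $289.41 = $135.22.
Break-even volume = fixed costs ÷ CM per unit = $9,193,000 ÷ $135.22 = 67,985.51, so 67,986 assemblies.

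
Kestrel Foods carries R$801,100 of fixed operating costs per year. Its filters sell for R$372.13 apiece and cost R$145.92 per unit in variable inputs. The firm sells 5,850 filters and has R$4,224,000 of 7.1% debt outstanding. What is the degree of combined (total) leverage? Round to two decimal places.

Total contribution margin = 5,850 × R$226.21 = R$1,323,328.50.
EBIT = R$1,323,328.50 − R$801,100 = R$522,228.50. Interest = R$299,904.00.
DOL = R$1,323,328.50 ÷ R$522,228.50 = 2.5340; DFL = R$522,228.50 ÷ R$222,324.50 = 2.3489.
Combined leverage = 2.5340 × 2.3489 = 5.9521.

5.95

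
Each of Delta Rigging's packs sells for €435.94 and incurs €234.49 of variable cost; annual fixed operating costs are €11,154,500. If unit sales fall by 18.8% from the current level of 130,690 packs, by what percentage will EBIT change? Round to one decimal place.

Total contribution margin = 130,690 × €201.45 = €26,327,500.50.
Operating income = contribution − fixed costs = €26,327,500.50 − €11,154,500 = €15,173,000.50.
So DOL = total CM / EBIT = €26,327,500.50 / €15,173,000.50 = 1.7352.
%ΔEBIT = DOL × %ΔSales = 1.7352 × -18.8% = -32.6%.

-32.6%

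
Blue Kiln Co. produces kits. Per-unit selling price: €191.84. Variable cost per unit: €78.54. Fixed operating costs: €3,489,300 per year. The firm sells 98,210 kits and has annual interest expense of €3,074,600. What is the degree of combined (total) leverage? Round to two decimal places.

2.44

Total contribution margin = 98,210 × €113.30 = €11,127,193.00.
Subtracting fixed costs: EBIT = €11,127,193.00 − €3,489,300 = €7,637,893.00. Interest = €3,074,600.00, so EBIT − I = €4,563,293.00.
DCL = contribution ÷ (EBIT − I) = €11,127,193.00 ÷ €4,563,293.00 = 2.4384.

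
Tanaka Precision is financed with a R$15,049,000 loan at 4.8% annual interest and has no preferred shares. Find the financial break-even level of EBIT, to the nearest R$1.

Annual interest = 4.8% × R$15,049,000 = R$722,352.00.
With no preferred dividends, EPS = 0 when EBIT exactly covers interest, so the financial break-even EBIT is R$722,352.00.

R$722,352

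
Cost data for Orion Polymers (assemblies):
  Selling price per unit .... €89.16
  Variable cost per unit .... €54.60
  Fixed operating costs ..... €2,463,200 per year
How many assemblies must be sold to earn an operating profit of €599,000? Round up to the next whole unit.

88,606 assemblies

Each unit contributes €89.16 − €54.60 = €34.56.
Units = (FC + target) / CM = (€2,463,200 + €599,000) / €34.56 = 88,605.32, so 88,606 assemblies.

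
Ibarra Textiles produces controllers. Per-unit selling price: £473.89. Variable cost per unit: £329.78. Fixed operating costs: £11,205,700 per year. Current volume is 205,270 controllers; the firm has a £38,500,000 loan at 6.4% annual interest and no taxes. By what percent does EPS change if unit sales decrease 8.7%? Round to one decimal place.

-16.2%

At 205,270 units, contribution = 205,270 × £144.11 = £29,581,459.70.
Subtracting fixed costs: EBIT = £29,581,459.70 − £11,205,700 = £18,375,759.70.
After interest of £2,464,000.00, pre-tax earnings = £15,911,759.70.
Degree of combined leverage = contribution ÷ (EBIT − I) = £29,581,459.70 ÷ £15,911,759.70 = 1.8591.
EPS therefore changes by 1.8591 × (-8.7%) = -16.2%.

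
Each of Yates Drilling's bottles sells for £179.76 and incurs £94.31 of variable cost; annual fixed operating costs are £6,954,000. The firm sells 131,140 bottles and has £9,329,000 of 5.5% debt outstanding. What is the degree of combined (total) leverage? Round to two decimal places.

3.00

Total contribution margin = 131,140 × £85.45 = £11,205,913.00.
EBIT = £11,205,913.00 − £6,954,000 = £4,251,913.00. Interest = £513,095.00, so EBIT − I = £3,738,818.00.
Degree of total leverage = total CM / (EBIT − interest) = £11,205,913.00 / £3,738,818.00 = 2.9972.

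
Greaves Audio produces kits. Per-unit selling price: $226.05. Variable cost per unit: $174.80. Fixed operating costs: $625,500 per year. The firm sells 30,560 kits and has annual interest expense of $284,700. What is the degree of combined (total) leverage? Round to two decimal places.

Contribution at this volume is 30,560 × $51.25 = $1,566,200.00.
Operating income = contribution − fixed costs = $1,566,200.00 − $625,500 = $940,700.00. Interest = $284,700.00.
DOL = $1,566,200.00 ÷ $940,700.00 = 1.6649; DFL = $940,700.00 ÷ $656,000.00 = 1.4340.
Combined leverage = 1.6649 × 1.4340 = 2.3875.

2.39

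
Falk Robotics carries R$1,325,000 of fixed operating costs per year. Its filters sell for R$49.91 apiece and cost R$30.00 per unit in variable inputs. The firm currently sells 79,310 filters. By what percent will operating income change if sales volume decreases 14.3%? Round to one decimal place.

-88.9%

Contribution at this volume is 79,310 × R$19.91 = R$1,579,062.10.
Operating income = contribution − fixed costs = R$1,579,062.10 − R$1,325,000 = R$254,062.10.
Degree of operating leverage = R$1,579,062.10 / R$254,062.10 = 6.2153.
Operating income changes by 6.2153 × -14.3% = -88.9%.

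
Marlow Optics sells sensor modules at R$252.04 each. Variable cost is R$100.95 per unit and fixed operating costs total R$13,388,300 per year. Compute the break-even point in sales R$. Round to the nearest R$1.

Contribution margin per unit = R$252.04 − R$100.95 = R$151.09, a CM ratio of R$151.09 ÷ R$252.04 = 0.5995.
Break-even sales = FC ÷ CM ratio = R$13,388,300 × R$252.04 / R$151.09 = R$22,333,623.

R$22,333,623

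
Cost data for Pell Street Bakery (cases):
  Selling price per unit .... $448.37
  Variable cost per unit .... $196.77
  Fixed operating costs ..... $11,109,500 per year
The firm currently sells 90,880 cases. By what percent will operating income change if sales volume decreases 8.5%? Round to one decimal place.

Contribution at this volume is 90,880 × $251.60 = $22,865,408.00.
Operating income = contribution − fixed costs = $22,865,408.00 − $11,109,500 = $11,755,908.00.
Degree of operating leverage = $22,865,408.00 / $11,755,908.00 = 1.9450.
So EBIT moves 1.9450 × (-8.5%) = -16.5%.

-16.5%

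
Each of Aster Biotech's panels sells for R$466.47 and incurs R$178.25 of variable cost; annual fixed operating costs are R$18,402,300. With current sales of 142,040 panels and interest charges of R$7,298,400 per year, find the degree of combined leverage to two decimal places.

Total contribution margin = 142,040 × R$288.22 = R$40,938,768.80.
Operating income = contribution − fixed costs = R$40,938,768.80 − R$18,402,300 = R$22,536,468.80. Interest = R$7,298,400.00.
DOL = R$40,938,768.80 ÷ R$22,536,468.80 = 1.8166; DFL = R$22,536,468.80 ÷ R$15,238,068.80 = 1.4790.
Combined leverage = 1.8166 × 1.4790 = 2.6868.

2.69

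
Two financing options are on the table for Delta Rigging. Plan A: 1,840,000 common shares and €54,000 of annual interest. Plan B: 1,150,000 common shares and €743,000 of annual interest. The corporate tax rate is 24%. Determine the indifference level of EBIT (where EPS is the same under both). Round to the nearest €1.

€1,891,333

At indifference, (EBIT − 54,000)(1 − t)/1,840,000 = (EBIT − 743,000)(1 − t)/1,150,000.
Cancelling (1 − t) and cross-multiplying: 1,150,000·(EBIT − 54,000) = 1,840,000·(EBIT − 743,000).
Solving, EBIT = (743,000·1,840,000 − 54,000·1,150,000) / (1,840,000 − 1,150,000) = 1,305,020,000,000 / 690,000 = 1,891,333.33.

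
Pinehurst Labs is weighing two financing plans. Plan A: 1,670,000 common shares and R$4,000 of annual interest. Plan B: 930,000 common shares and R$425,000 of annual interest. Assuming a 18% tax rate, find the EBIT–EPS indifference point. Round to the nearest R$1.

R$954,095

At indifference, (EBIT − 4,000)(1 − t)/1,670,000 = (EBIT − 425,000)(1 − t)/930,000.
Cancelling (1 − t) and cross-multiplying: 930,000·(EBIT − 4,000) = 1,670,000·(EBIT − 425,000).
EBIT × (1,670,000 − 930,000) = 425,000 × 1,670,000 − 4,000 × 930,000 = 706,030,000,000, so EBIT = 706,030,000,000 ÷ 740,000 = 954,094.59.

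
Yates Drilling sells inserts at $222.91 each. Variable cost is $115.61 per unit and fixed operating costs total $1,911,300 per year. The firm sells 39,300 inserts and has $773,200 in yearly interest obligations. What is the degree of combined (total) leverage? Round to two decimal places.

Contribution at this volume is 39,300 × $107.30 = $4,216,890.00.
EBIT = $4,216,890.00 − $1,911,300 = $2,305,590.00. Interest = $773,200.00.
DOL = $4,216,890.00 ÷ $2,305,590.00 = 1.8290; DFL = $2,305,590.00 ÷ $1,532,390.00 = 1.5046.
Combined leverage = 1.8290 × 1.5046 = 2.7519.

2.75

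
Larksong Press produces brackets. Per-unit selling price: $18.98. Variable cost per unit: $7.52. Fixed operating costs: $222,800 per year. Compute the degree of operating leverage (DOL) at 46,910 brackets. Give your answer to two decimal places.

1.71

Total contribution margin = 46,910 × $11.46 = $537,588.60.
EBIT = $537,588.60 − $222,800 = $314,788.60.
So DOL = total CM / EBIT = $537,588.60 / $314,788.60 = 1.7078.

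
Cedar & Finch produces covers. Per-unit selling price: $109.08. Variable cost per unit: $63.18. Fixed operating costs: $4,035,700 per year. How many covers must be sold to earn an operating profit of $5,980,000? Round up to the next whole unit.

Each unit contributes $109.08 − $63.18 = $45.90.
Need Q such that Q × $45.90 − $4,035,700 = $5,980,000, i.e. Q = $10,015,700 / $45.90 = 218,206.97 → 218,207.

218,207 covers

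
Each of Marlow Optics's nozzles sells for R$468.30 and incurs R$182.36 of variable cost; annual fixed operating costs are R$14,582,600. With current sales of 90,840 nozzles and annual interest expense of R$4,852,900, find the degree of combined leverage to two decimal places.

At 90,840 units, contribution = 90,840 × R$285.94 = R$25,974,789.60.
Operating income = contribution − fixed costs = R$25,974,789.60 − R$14,582,600 = R$11,392,189.60. Interest = R$4,852,900.00.
DOL = R$25,974,789.60 ÷ R$11,392,189.60 = 2.2801; DFL = R$11,392,189.60 ÷ R$6,539,289.60 = 1.7421.
Combined leverage = 2.2801 × 1.7421 = 3.9722.

3.97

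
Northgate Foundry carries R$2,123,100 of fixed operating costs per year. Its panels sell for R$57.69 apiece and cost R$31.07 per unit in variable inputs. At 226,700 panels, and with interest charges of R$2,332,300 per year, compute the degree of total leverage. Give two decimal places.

Contribution at this volume is 226,700 × R$26.62 = R$6,034,754.00.
Subtracting fixed costs: EBIT = R$6,034,754.00 − R$2,123,100 = R$3,911,654.00. Interest = R$2,332,300.00.
DOL = R$6,034,754.00 ÷ R$3,911,654.00 = 1.5428; DFL = R$3,911,654.00 ÷ R$1,579,354.00 = 2.4767.
DCL = DOL × DFL = 1.5428 × 2.4767 = 3.8211.

3.82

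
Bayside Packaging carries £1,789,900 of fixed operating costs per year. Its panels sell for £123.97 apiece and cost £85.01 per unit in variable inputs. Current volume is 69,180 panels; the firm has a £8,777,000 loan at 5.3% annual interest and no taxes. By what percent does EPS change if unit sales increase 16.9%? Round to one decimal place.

At 69,180 units, contribution = 69,180 × £38.96 = £2,695,252.80.
Operating income = contribution − fixed costs = £2,695,252.80 − £1,789,900 = £905,352.80.
After interest of £465,181.00, pre-tax earnings = £440,171.80.
Degree of combined leverage = contribution ÷ (EBIT − I) = £2,695,252.80 ÷ £440,171.80 = 6.1232.
%ΔEPS = DCL × %ΔSales = 6.1232 × +16.9% = +103.5%.

+103.5%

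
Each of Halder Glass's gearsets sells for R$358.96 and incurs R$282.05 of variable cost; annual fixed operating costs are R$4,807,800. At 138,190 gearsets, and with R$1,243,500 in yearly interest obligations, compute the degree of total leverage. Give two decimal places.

2.32

Contribution at this volume is 138,190 × R$76.91 = R$10,628,192.90.
EBIT = R$10,628,192.90 − R$4,807,800 = R$5,820,392.90. Interest = R$1,243,500.00, so EBIT − I = R$4,576,892.90.
Degree of total leverage = total CM / (EBIT − interest) = R$10,628,192.90 / R$4,576,892.90 = 2.3221.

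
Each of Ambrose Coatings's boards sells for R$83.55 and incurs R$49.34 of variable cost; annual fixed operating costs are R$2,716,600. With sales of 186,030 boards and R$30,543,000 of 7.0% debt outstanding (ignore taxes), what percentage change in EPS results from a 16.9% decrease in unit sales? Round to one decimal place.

Contribution at this volume is 186,030 × R$34.21 = R$6,364,086.30.
Subtracting fixed costs: EBIT = R$6,364,086.30 − R$2,716,600 = R$3,647,486.30.
Interest = R$2,138,010.00, so EBIT − I = R$1,509,476.30.
Degree of combined leverage = contribution ÷ (EBIT − I) = R$6,364,086.30 ÷ R$1,509,476.30 = 4.2161.
%ΔEPS = DCL × %ΔSales = 4.2161 × -16.9% = -71.3%.

-71.3%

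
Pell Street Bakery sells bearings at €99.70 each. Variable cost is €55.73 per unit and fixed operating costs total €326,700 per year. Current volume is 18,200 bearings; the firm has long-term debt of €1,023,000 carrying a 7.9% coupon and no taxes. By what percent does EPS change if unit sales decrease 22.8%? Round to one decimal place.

Total contribution margin = 18,200 × €43.97 = €800,254.00.
EBIT = €800,254.00 − €326,700 = €473,554.00.
Interest = €80,817.00, so EBIT − I = €392,737.00.
DCL = total CM / (EBIT − I) = €800,254.00 / €392,737.00 = 2.0376.
EPS therefore changes by 2.0376 × (-22.8%) = -46.5%.

-46.5%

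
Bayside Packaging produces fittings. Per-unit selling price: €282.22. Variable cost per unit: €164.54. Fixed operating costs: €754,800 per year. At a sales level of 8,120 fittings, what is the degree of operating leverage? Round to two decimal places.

Total contribution margin = 8,120 × €117.68 = €955,561.60.
EBIT = €955,561.60 − €754,800 = €200,761.60.
So DOL = total CM / EBIT = €955,561.60 / €200,761.60 = 4.7597.

4.76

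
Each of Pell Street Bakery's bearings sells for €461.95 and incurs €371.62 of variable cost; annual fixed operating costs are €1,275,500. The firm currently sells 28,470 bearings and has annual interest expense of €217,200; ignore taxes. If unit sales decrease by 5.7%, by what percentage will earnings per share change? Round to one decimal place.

-13.6%

Total contribution margin = 28,470 × €90.33 = €2,571,695.10.
Subtracting fixed costs: EBIT = €2,571,695.10 − €1,275,500 = €1,296,195.10.
Interest = €217,200.00, so EBIT − I = €1,078,995.10.
Degree of combined leverage = contribution ÷ (EBIT − I) = €2,571,695.10 ÷ €1,078,995.10 = 2.3834.
EPS therefore changes by 2.3834 × (-5.7%) = -13.6%.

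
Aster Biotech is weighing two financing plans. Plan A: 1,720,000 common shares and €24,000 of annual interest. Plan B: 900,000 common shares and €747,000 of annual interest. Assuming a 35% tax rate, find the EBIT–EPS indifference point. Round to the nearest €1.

€1,540,537

Set EPS_A = EPS_B: (EBIT − €24,000)(1 − 0.35) ÷ 1,720,000 = (EBIT − €747,000)(1 − 0.35) ÷ 900,000.
The (1 − t) factor cancels: (EBIT − 24,000) × 900,000 = (EBIT − 747,000) × 1,720,000.
EBIT × (1,720,000 − 900,000) = 747,000 × 1,720,000 − 24,000 × 900,000 = 1,263,240,000,000, so EBIT = 1,263,240,000,000 ÷ 820,000 = 1,540,536.59.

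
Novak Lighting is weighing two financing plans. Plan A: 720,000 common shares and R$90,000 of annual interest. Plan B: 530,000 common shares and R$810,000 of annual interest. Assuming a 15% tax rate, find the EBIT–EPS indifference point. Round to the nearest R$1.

R$2,818,421

Set EPS_A = EPS_B: (EBIT − R$90,000)(1 − 0.15) ÷ 720,000 = (EBIT − R$810,000)(1 − 0.15) ÷ 530,000.
Cancelling (1 − t) and cross-multiplying: 530,000·(EBIT − 90,000) = 720,000·(EBIT − 810,000).
Solving, EBIT = (810,000·720,000 − 90,000·530,000) / (720,000 − 530,000) = 535,500,000,000 / 190,000 = 2,818,421.05.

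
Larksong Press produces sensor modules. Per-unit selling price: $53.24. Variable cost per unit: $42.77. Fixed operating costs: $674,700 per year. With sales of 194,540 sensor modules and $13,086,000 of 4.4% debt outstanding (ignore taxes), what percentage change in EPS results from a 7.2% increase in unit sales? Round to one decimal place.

At 194,540 units, contribution = 194,540 × $10.47 = $2,036,833.80.
EBIT = $2,036,833.80 − $674,700 = $1,362,133.80.
After interest of $575,784.00, pre-tax earnings = $786,349.80.
Degree of combined leverage = contribution ÷ (EBIT − I) = $2,036,833.80 ÷ $786,349.80 = 2.5902.
%ΔEPS = DCL × %ΔSales = 2.5902 × +7.2% = +18.6%.

+18.6%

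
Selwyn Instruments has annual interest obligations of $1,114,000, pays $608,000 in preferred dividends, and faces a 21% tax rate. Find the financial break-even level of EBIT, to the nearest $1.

Preferred dividends are paid after tax, so their pre-tax equivalent is $608,000 ÷ (1 − 0.21) = $769,620.25.
Financial break-even EBIT = interest + D_p ÷ (1 − t) = $1,114,000 + $769,620.25 = $1,883,620.25.

$1,883,620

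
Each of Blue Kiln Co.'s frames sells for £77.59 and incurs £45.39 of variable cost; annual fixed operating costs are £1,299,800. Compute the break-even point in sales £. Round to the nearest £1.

Contribution margin per unit = £77.59 − £45.39 = £32.20, a CM ratio of £32.20 ÷ £77.59 = 0.4150.
Break-even sales = FC ÷ CM ratio = £1,299,800 × £77.59 / £32.20 = £3,132,034.

£3,132,034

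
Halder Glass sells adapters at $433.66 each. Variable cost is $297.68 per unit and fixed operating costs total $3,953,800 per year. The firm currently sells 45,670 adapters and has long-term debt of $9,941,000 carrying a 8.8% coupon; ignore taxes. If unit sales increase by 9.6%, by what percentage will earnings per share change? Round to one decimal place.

Total contribution margin = 45,670 × $135.98 = $6,210,206.60.
Operating income = contribution − fixed costs = $6,210,206.60 − $3,953,800 = $2,256,406.60.
After interest of $874,808.00, pre-tax earnings = $1,381,598.60.
Degree of combined leverage = contribution ÷ (EBIT − I) = $6,210,206.60 ÷ $1,381,598.60 = 4.4949.
EPS therefore changes by 4.4949 × (+9.6%) = +43.2%.

+43.2%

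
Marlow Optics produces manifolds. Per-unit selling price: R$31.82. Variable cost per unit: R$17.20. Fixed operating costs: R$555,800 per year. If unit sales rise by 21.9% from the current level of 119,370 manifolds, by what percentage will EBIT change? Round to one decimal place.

At 119,370 units, contribution = 119,370 × R$14.62 = R$1,745,189.40.
Operating income = contribution − fixed costs = R$1,745,189.40 − R$555,800 = R$1,189,389.40.
DOL = contribution ÷ EBIT = R$1,745,189.40 ÷ R$1,189,389.40 = 1.4673.
Operating income changes by 1.4673 × +21.9% = +32.1%.

+32.1%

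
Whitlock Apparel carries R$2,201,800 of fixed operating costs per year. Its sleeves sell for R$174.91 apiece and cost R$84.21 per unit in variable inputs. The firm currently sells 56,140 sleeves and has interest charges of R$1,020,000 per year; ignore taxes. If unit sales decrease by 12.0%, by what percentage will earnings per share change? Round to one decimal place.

-32.7%

Total contribution margin = 56,140 × R$90.70 = R$5,091,898.00.
EBIT = R$5,091,898.00 − R$2,201,800 = R$2,890,098.00.
After interest of R$1,020,000.00, pre-tax earnings = R$1,870,098.00.
DCL = total CM / (EBIT − I) = R$5,091,898.00 / R$1,870,098.00 = 2.7228.
EPS therefore changes by 2.7228 × (-12.0%) = -32.7%.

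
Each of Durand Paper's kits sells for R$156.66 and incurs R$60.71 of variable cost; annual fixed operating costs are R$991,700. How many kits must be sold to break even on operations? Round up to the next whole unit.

Contribution margin per unit = R$156.66 − R$60.71 = R$95.95.
Break-even volume = fixed costs ÷ CM per unit = R$991,700 ÷ R$95.95 = 10,335.59, so 10,336 kits.

10,336 kits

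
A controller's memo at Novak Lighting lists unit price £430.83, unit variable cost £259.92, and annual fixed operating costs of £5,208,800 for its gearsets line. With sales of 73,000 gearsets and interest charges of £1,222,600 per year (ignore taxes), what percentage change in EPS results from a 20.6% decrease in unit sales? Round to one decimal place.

Total contribution margin = 73,000 × £170.91 = £12,476,430.00.
Operating income = contribution − fixed costs = £12,476,430.00 − £5,208,800 = £7,267,630.00.
After interest of £1,222,600.00, pre-tax earnings = £6,045,030.00.
DCL = total CM / (EBIT − I) = £12,476,430.00 / £6,045,030.00 = 2.0639.
%ΔEPS = DCL × %ΔSales = 2.0639 × -20.6% = -42.5%.

-42.5%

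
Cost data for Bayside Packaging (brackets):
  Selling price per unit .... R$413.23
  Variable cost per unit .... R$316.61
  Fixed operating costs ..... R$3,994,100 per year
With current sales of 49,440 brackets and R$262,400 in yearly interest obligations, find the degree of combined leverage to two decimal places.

9.18

Total contribution margin = 49,440 × R$96.62 = R$4,776,892.80.
EBIT = R$4,776,892.80 − R$3,994,100 = R$782,792.80. Interest = R$262,400.00.
DOL = R$4,776,892.80 ÷ R$782,792.80 = 6.1024; DFL = R$782,792.80 ÷ R$520,392.80 = 1.5042.
Combined leverage = 6.1024 × 1.5042 = 9.1792.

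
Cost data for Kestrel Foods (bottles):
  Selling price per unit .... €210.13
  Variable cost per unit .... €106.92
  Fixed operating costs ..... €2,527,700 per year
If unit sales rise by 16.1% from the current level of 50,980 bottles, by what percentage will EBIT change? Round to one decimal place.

Total contribution margin = 50,980 × €103.21 = €5,261,645.80.
Operating income = contribution − fixed costs = €5,261,645.80 − €2,527,700 = €2,733,945.80.
Degree of operating leverage = €5,261,645.80 / €2,733,945.80 = 1.9246.
So EBIT moves 1.9246 × (+16.1%) = +31.0%.

+31.0%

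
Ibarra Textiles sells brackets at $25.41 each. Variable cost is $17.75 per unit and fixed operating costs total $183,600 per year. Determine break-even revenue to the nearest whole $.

$609,044

CM per unit = $25.41 − $17.75 = $7.66; CM ratio = $7.66 / $25.41 = 0.3015.
Break-even sales = FC ÷ CM ratio = $183,600 × $25.41 / $7.66 = $609,044.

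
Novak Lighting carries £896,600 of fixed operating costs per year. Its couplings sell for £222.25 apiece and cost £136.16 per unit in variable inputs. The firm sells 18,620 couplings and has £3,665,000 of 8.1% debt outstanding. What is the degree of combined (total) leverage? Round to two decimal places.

Contribution at this volume is 18,620 × £86.09 = £1,602,995.80.
Subtracting fixed costs: EBIT = £1,602,995.80 − £896,600 = £706,395.80. Interest = £296,865.00, so EBIT − I = £409,530.80.
DCL = contribution ÷ (EBIT − I) = £1,602,995.80 ÷ £409,530.80 = 3.9142.

3.91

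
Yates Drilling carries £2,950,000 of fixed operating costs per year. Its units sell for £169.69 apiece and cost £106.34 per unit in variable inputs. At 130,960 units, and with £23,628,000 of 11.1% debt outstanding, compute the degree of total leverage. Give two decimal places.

3.05

At 130,960 units, contribution = 130,960 × £63.35 = £8,296,316.00.
Subtracting fixed costs: EBIT = £8,296,316.00 − £2,950,000 = £5,346,316.00. Interest = £2,622,708.00, so EBIT − I = £2,723,608.00.
Degree of total leverage = total CM / (EBIT − interest) = £8,296,316.00 / £2,723,608.00 = 3.0461.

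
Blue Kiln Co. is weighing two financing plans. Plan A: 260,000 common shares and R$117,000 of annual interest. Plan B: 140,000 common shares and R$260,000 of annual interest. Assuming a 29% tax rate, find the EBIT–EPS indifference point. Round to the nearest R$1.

R$426,833

At indifference, (EBIT − 117,000)(1 − t)/260,000 = (EBIT − 260,000)(1 − t)/140,000.
The (1 − t) factor cancels: (EBIT − 117,000) × 140,000 = (EBIT − 260,000) × 260,000.
Solving, EBIT = (260,000·260,000 − 117,000·140,000) / (260,000 − 140,000) = 51,220,000,000 / 120,000 = 426,833.33.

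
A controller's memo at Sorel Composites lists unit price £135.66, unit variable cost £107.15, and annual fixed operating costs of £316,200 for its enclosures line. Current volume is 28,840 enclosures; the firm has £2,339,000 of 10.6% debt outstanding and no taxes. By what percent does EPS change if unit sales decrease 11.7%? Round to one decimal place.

At 28,840 units, contribution = 28,840 × £28.51 = £822,228.40.
Operating income = contribution − fixed costs = £822,228.40 − £316,200 = £506,028.40.
Interest = £247,934.00, so EBIT − I = £258,094.40.
DCL = total CM / (EBIT − I) = £822,228.40 / £258,094.40 = 3.1858.
%ΔEPS = DCL × %ΔSales = 3.1858 × -11.7% = -37.3%.

-37.3%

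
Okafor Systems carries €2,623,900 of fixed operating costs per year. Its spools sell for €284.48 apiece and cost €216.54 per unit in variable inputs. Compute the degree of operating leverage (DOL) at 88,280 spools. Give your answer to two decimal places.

Contribution at this volume is 88,280 × €67.94 = €5,997,743.20.
Subtracting fixed costs: EBIT = €5,997,743.20 − €2,623,900 = €3,373,843.20.
DOL = contribution ÷ EBIT = €5,997,743.20 ÷ €3,373,843.20 = 1.7777.

1.78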